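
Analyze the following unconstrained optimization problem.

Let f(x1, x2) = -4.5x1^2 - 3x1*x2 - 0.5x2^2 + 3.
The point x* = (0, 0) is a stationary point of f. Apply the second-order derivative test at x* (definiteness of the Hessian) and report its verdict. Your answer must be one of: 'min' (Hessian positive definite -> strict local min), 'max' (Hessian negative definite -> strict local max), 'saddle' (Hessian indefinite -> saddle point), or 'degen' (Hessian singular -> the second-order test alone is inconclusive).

Compute the Hessian H = grad^2 f:
  H = [[-9, -3], [-3, -1]]
Verify stationarity: grad f(x*) = H x* + g = (0, 0).
Eigenvalues of H: -10, 0.
H has a zero eigenvalue (singular; negative semidefinite but not definite), so H is neither positive definite, negative definite, nor indefinite. The second-order test alone is inconclusive -> degen.
(Indeed, f is constant along the null direction of H through x*, so x* is not a strict local extremum.)

degen


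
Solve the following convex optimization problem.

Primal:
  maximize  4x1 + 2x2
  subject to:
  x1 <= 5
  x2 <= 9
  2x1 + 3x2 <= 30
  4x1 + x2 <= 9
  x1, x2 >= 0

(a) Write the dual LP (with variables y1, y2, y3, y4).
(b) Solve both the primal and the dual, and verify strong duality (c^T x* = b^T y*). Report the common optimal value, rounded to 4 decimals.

The standard primal-dual pair for 'max c^T x s.t. A x <= b, x >= 0' is:
  Dual:  min b^T y  s.t.  A^T y >= c,  y >= 0.

So the dual LP is:
  minimize  5y1 + 9y2 + 30y3 + 9y4
  subject to:
    y1 + 2y3 + 4y4 >= 4
    y2 + 3y3 + y4 >= 2
    y1, y2, y3, y4 >= 0

Solving the primal: x* = (0, 9).
  primal value c^T x* = 18.
Solving the dual: y* = (0, 1, 0, 1).
  dual value b^T y* = 18.
Strong duality: c^T x* = b^T y*. Confirmed.

18


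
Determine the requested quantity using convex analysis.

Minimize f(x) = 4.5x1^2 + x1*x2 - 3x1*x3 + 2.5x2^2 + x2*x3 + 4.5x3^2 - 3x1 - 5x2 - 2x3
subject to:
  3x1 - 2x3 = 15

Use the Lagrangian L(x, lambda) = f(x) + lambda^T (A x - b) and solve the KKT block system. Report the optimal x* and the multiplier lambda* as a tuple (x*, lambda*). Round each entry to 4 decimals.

Form the Lagrangian:
  L(x, lambda) = (1/2) x^T Q x + c^T x + lambda^T (A x - b)
Stationarity (grad_x L = 0): Q x + c + A^T lambda = 0.
Primal feasibility: A x = b.

This gives the KKT block system:
  [ Q   A^T ] [ x     ]   [-c ]
  [ A    0  ] [ lambda ] = [ b ]

Solving the linear system:
  x*      = (4.1316, 0.4342, -1.3026)
  lambda* = (-12.8421)
  f(x*)   = 90.3355

x* = (4.1316, 0.4342, -1.3026), lambda* = (-12.8421)


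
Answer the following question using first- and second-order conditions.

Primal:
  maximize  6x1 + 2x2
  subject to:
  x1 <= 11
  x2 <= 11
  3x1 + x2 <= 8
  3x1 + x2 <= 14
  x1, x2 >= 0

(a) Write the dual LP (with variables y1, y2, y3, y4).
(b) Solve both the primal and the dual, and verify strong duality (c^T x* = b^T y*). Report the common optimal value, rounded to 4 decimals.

The standard primal-dual pair for 'max c^T x s.t. A x <= b, x >= 0' is:
  Dual:  min b^T y  s.t.  A^T y >= c,  y >= 0.

So the dual LP is:
  minimize  11y1 + 11y2 + 8y3 + 14y4
  subject to:
    y1 + 3y3 + 3y4 >= 6
    y2 + y3 + y4 >= 2
    y1, y2, y3, y4 >= 0

Solving the primal: x* = (2.6667, 0).
  primal value c^T x* = 16.
Solving the dual: y* = (0, 0, 2, 0).
  dual value b^T y* = 16.
Strong duality: c^T x* = b^T y*. Confirmed.

16


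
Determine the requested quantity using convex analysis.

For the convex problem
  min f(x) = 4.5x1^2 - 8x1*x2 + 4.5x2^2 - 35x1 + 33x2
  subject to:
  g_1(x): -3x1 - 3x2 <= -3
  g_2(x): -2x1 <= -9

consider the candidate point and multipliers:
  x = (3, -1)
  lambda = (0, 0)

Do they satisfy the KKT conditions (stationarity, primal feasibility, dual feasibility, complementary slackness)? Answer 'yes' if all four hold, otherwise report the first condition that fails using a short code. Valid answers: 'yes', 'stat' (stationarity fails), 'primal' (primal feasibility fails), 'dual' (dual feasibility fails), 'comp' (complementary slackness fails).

Gradient of f: grad f(x) = Q x + c = (0, 0)
Constraint values g_i(x) = a_i^T x - b_i:
  g_1((3, -1)) = -3
  g_2((3, -1)) = 3
Stationarity residual: grad f(x) + sum_i lambda_i a_i = (0, 0)
  -> stationarity OK
Primal feasibility (all g_i <= 0): FAILS
Dual feasibility (all lambda_i >= 0): OK
Complementary slackness (lambda_i * g_i(x) = 0 for all i): OK

Verdict: the first failing condition is primal_feasibility -> primal.

primal


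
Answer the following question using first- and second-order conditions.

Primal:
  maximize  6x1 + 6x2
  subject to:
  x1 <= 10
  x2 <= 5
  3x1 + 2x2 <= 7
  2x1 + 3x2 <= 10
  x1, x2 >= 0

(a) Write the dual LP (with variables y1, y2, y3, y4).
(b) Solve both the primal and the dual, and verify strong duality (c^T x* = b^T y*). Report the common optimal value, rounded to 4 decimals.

The standard primal-dual pair for 'max c^T x s.t. A x <= b, x >= 0' is:
  Dual:  min b^T y  s.t.  A^T y >= c,  y >= 0.

So the dual LP is:
  minimize  10y1 + 5y2 + 7y3 + 10y4
  subject to:
    y1 + 3y3 + 2y4 >= 6
    y2 + 2y3 + 3y4 >= 6
    y1, y2, y3, y4 >= 0

Solving the primal: x* = (0.2, 3.2).
  primal value c^T x* = 20.4.
Solving the dual: y* = (0, 0, 1.2, 1.2).
  dual value b^T y* = 20.4.
Strong duality: c^T x* = b^T y*. Confirmed.

20.4


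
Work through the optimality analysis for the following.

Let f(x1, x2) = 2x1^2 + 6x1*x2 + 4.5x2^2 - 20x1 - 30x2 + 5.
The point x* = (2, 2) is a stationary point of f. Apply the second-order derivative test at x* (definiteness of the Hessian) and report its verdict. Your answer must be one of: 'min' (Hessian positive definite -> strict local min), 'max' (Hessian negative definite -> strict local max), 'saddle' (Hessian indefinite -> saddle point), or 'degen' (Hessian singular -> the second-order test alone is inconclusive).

Compute the Hessian H = grad^2 f:
  H = [[4, 6], [6, 9]]
Verify stationarity: grad f(x*) = H x* + g = (0, 0).
Eigenvalues of H: 0, 13.
H has a zero eigenvalue (singular; positive semidefinite but not definite), so H is neither positive definite, negative definite, nor indefinite. The second-order test alone is inconclusive -> degen.
(Indeed, f is constant along the null direction of H through x*, so x* is not a strict local extremum.)

degen


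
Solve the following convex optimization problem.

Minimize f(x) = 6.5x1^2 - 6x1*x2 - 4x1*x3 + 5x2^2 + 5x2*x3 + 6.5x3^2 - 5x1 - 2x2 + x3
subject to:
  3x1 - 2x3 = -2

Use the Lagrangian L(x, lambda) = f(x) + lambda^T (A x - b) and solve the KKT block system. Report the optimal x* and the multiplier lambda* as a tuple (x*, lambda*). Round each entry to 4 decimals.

Form the Lagrangian:
  L(x, lambda) = (1/2) x^T Q x + c^T x + lambda^T (A x - b)
Stationarity (grad_x L = 0): Q x + c + A^T lambda = 0.
Primal feasibility: A x = b.

This gives the KKT block system:
  [ Q   A^T ] [ x     ]   [-c ]
  [ A    0  ] [ lambda ] = [ b ]

Solving the linear system:
  x*      = (-0.3847, -0.2423, 0.423)
  lambda* = (3.413)
  f(x*)   = 4.8285

x* = (-0.3847, -0.2423, 0.423), lambda* = (3.413)


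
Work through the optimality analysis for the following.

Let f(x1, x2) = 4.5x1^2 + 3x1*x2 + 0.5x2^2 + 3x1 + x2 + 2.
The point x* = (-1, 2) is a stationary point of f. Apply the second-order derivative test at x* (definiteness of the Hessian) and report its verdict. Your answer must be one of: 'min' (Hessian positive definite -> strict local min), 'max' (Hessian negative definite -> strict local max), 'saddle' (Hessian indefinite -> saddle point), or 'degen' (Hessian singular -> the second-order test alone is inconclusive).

Compute the Hessian H = grad^2 f:
  H = [[9, 3], [3, 1]]
Verify stationarity: grad f(x*) = H x* + g = (0, 0).
Eigenvalues of H: 0, 10.
H has a zero eigenvalue (singular; positive semidefinite but not definite), so H is neither positive definite, negative definite, nor indefinite. The second-order test alone is inconclusive -> degen.
(Indeed, f is constant along the null direction of H through x*, so x* is not a strict local extremum.)

degen


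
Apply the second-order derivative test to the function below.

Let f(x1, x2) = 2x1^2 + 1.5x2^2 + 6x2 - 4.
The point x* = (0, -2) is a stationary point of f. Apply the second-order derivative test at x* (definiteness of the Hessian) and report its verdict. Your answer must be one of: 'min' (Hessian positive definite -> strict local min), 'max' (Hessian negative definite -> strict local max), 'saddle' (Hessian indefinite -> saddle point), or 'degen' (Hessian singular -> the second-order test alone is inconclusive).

Compute the Hessian H = grad^2 f:
  H = [[4, 0], [0, 3]]
Verify stationarity: grad f(x*) = H x* + g = (0, 0).
Eigenvalues of H: 3, 4.
Both eigenvalues > 0, so H is positive definite -> x* is a strict local min.

min


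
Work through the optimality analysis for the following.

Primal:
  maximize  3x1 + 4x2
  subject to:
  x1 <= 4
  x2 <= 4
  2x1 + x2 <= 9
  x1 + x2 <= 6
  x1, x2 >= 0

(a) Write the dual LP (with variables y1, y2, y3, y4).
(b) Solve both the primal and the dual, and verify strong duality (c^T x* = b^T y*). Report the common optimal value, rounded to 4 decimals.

The standard primal-dual pair for 'max c^T x s.t. A x <= b, x >= 0' is:
  Dual:  min b^T y  s.t.  A^T y >= c,  y >= 0.

So the dual LP is:
  minimize  4y1 + 4y2 + 9y3 + 6y4
  subject to:
    y1 + 2y3 + y4 >= 3
    y2 + y3 + y4 >= 4
    y1, y2, y3, y4 >= 0

Solving the primal: x* = (2, 4).
  primal value c^T x* = 22.
Solving the dual: y* = (0, 1, 0, 3).
  dual value b^T y* = 22.
Strong duality: c^T x* = b^T y*. Confirmed.

22


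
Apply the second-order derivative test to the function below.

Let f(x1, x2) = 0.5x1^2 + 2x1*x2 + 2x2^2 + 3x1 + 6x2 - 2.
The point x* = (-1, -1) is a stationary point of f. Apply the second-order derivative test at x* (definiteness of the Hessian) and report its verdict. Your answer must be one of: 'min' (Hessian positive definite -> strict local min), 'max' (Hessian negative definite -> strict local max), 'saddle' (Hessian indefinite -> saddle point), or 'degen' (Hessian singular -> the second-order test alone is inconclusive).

Compute the Hessian H = grad^2 f:
  H = [[1, 2], [2, 4]]
Verify stationarity: grad f(x*) = H x* + g = (0, 0).
Eigenvalues of H: 0, 5.
H has a zero eigenvalue (singular; positive semidefinite but not definite), so H is neither positive definite, negative definite, nor indefinite. The second-order test alone is inconclusive -> degen.
(Indeed, f is constant along the null direction of H through x*, so x* is not a strict local extremum.)

degen


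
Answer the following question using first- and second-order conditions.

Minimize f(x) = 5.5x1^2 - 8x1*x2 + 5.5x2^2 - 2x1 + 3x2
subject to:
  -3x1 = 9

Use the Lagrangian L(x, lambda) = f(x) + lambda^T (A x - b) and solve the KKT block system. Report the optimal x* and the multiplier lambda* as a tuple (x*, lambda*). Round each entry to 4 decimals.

Form the Lagrangian:
  L(x, lambda) = (1/2) x^T Q x + c^T x + lambda^T (A x - b)
Stationarity (grad_x L = 0): Q x + c + A^T lambda = 0.
Primal feasibility: A x = b.

This gives the KKT block system:
  [ Q   A^T ] [ x     ]   [-c ]
  [ A    0  ] [ lambda ] = [ b ]

Solving the linear system:
  x*      = (-3, -2.4545)
  lambda* = (-5.1212)
  f(x*)   = 22.3636

x* = (-3, -2.4545), lambda* = (-5.1212)


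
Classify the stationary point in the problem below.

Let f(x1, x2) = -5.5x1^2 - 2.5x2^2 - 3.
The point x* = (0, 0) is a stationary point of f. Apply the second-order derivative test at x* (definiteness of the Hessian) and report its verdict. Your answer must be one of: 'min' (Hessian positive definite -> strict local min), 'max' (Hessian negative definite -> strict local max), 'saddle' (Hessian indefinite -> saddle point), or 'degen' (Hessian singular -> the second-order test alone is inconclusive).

Compute the Hessian H = grad^2 f:
  H = [[-11, 0], [0, -5]]
Verify stationarity: grad f(x*) = H x* + g = (0, 0).
Eigenvalues of H: -11, -5.
Both eigenvalues < 0, so H is negative definite -> x* is a strict local max.

max


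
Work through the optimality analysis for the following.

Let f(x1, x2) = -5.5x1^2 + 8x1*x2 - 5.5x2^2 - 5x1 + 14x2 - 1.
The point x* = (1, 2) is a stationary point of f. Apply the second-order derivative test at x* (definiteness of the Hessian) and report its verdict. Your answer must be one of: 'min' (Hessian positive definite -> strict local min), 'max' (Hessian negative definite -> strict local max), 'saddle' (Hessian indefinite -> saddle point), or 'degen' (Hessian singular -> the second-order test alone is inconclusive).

Compute the Hessian H = grad^2 f:
  H = [[-11, 8], [8, -11]]
Verify stationarity: grad f(x*) = H x* + g = (0, 0).
Eigenvalues of H: -19, -3.
Both eigenvalues < 0, so H is negative definite -> x* is a strict local max.

max


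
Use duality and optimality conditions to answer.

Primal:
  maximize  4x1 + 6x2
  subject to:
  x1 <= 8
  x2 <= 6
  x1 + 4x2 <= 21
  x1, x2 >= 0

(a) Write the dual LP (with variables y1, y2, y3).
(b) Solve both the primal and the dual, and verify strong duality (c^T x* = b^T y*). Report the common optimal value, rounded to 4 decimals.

The standard primal-dual pair for 'max c^T x s.t. A x <= b, x >= 0' is:
  Dual:  min b^T y  s.t.  A^T y >= c,  y >= 0.

So the dual LP is:
  minimize  8y1 + 6y2 + 21y3
  subject to:
    y1 + y3 >= 4
    y2 + 4y3 >= 6
    y1, y2, y3 >= 0

Solving the primal: x* = (8, 3.25).
  primal value c^T x* = 51.5.
Solving the dual: y* = (2.5, 0, 1.5).
  dual value b^T y* = 51.5.
Strong duality: c^T x* = b^T y*. Confirmed.

51.5


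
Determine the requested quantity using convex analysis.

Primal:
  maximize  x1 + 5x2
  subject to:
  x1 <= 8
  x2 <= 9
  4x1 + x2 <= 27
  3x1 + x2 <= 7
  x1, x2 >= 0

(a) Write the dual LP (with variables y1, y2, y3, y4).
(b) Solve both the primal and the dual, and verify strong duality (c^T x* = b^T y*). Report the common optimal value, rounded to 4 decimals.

The standard primal-dual pair for 'max c^T x s.t. A x <= b, x >= 0' is:
  Dual:  min b^T y  s.t.  A^T y >= c,  y >= 0.

So the dual LP is:
  minimize  8y1 + 9y2 + 27y3 + 7y4
  subject to:
    y1 + 4y3 + 3y4 >= 1
    y2 + y3 + y4 >= 5
    y1, y2, y3, y4 >= 0

Solving the primal: x* = (0, 7).
  primal value c^T x* = 35.
Solving the dual: y* = (0, 0, 0, 5).
  dual value b^T y* = 35.
Strong duality: c^T x* = b^T y*. Confirmed.

35


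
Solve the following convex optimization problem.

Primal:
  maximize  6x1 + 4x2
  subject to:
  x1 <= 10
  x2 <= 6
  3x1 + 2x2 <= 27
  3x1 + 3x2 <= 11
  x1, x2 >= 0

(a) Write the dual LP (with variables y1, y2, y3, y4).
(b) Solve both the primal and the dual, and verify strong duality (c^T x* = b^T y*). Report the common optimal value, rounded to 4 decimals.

The standard primal-dual pair for 'max c^T x s.t. A x <= b, x >= 0' is:
  Dual:  min b^T y  s.t.  A^T y >= c,  y >= 0.

So the dual LP is:
  minimize  10y1 + 6y2 + 27y3 + 11y4
  subject to:
    y1 + 3y3 + 3y4 >= 6
    y2 + 2y3 + 3y4 >= 4
    y1, y2, y3, y4 >= 0

Solving the primal: x* = (3.6667, 0).
  primal value c^T x* = 22.
Solving the dual: y* = (0, 0, 0, 2).
  dual value b^T y* = 22.
Strong duality: c^T x* = b^T y*. Confirmed.

22


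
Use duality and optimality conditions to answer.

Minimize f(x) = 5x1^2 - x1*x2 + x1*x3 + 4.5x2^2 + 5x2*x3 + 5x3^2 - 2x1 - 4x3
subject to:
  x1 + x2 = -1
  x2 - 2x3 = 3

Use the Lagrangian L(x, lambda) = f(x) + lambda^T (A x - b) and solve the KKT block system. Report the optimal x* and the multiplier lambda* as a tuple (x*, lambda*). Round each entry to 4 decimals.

Form the Lagrangian:
  L(x, lambda) = (1/2) x^T Q x + c^T x + lambda^T (A x - b)
Stationarity (grad_x L = 0): Q x + c + A^T lambda = 0.
Primal feasibility: A x = b.

This gives the KKT block system:
  [ Q   A^T ] [ x     ]   [-c ]
  [ A    0  ] [ lambda ] = [ b ]

Solving the linear system:
  x*      = (-1.1091, 0.1091, -1.4455)
  lambda* = (14.6455, -9.5091)
  f(x*)   = 25.5864

x* = (-1.1091, 0.1091, -1.4455), lambda* = (14.6455, -9.5091)


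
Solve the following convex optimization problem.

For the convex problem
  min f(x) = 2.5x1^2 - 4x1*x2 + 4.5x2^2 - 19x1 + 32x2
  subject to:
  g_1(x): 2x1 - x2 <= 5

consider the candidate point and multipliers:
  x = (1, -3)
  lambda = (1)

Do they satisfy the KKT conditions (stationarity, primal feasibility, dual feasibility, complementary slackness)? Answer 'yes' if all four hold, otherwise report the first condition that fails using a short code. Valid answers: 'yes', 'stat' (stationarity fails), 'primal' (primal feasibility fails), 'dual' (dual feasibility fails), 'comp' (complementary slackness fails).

Gradient of f: grad f(x) = Q x + c = (-2, 1)
Constraint values g_i(x) = a_i^T x - b_i:
  g_1((1, -3)) = 0
Stationarity residual: grad f(x) + sum_i lambda_i a_i = (0, 0)
  -> stationarity OK
Primal feasibility (all g_i <= 0): OK
Dual feasibility (all lambda_i >= 0): OK
Complementary slackness (lambda_i * g_i(x) = 0 for all i): OK

Verdict: yes, KKT holds.

yes


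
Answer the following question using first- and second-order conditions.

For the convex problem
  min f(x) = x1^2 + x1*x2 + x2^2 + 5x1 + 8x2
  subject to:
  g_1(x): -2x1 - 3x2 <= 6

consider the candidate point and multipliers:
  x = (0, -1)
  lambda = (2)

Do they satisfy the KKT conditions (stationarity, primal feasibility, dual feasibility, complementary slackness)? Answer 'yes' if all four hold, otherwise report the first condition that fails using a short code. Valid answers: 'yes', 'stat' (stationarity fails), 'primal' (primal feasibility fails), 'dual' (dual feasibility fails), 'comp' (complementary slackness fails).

Gradient of f: grad f(x) = Q x + c = (4, 6)
Constraint values g_i(x) = a_i^T x - b_i:
  g_1((0, -1)) = -3
Stationarity residual: grad f(x) + sum_i lambda_i a_i = (0, 0)
  -> stationarity OK
Primal feasibility (all g_i <= 0): OK
Dual feasibility (all lambda_i >= 0): OK
Complementary slackness (lambda_i * g_i(x) = 0 for all i): FAILS

Verdict: the first failing condition is complementary_slackness -> comp.

comp


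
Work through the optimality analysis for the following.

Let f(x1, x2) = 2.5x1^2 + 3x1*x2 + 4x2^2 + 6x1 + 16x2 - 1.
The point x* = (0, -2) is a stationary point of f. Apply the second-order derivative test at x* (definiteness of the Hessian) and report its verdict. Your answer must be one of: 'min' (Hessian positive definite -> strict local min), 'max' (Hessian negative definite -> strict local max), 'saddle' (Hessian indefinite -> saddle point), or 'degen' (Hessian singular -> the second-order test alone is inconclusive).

Compute the Hessian H = grad^2 f:
  H = [[5, 3], [3, 8]]
Verify stationarity: grad f(x*) = H x* + g = (0, 0).
Eigenvalues of H: 3.1459, 9.8541.
Both eigenvalues > 0, so H is positive definite -> x* is a strict local min.

min


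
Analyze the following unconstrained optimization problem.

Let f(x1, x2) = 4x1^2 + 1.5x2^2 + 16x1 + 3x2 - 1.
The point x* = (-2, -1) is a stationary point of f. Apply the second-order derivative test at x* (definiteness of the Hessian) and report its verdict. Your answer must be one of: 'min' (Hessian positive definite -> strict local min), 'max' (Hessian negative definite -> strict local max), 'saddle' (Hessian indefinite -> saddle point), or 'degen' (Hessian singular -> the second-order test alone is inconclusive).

Compute the Hessian H = grad^2 f:
  H = [[8, 0], [0, 3]]
Verify stationarity: grad f(x*) = H x* + g = (0, 0).
Eigenvalues of H: 3, 8.
Both eigenvalues > 0, so H is positive definite -> x* is a strict local min.

min


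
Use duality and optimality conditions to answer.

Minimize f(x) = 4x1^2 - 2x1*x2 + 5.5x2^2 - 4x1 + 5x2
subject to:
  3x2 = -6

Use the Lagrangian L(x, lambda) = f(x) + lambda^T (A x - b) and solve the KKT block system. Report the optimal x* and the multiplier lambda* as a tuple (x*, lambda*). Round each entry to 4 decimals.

Form the Lagrangian:
  L(x, lambda) = (1/2) x^T Q x + c^T x + lambda^T (A x - b)
Stationarity (grad_x L = 0): Q x + c + A^T lambda = 0.
Primal feasibility: A x = b.

This gives the KKT block system:
  [ Q   A^T ] [ x     ]   [-c ]
  [ A    0  ] [ lambda ] = [ b ]

Solving the linear system:
  x*      = (0, -2)
  lambda* = (5.6667)
  f(x*)   = 12

x* = (0, -2), lambda* = (5.6667)


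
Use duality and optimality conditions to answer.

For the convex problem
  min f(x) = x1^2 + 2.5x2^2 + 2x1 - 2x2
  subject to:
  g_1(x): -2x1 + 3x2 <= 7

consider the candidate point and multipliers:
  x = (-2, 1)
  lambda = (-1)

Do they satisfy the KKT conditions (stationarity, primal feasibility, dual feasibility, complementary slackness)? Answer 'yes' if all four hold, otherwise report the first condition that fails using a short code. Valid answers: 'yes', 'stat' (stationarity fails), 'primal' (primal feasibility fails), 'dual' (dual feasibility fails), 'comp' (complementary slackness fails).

Gradient of f: grad f(x) = Q x + c = (-2, 3)
Constraint values g_i(x) = a_i^T x - b_i:
  g_1((-2, 1)) = 0
Stationarity residual: grad f(x) + sum_i lambda_i a_i = (0, 0)
  -> stationarity OK
Primal feasibility (all g_i <= 0): OK
Dual feasibility (all lambda_i >= 0): FAILS
Complementary slackness (lambda_i * g_i(x) = 0 for all i): OK

Verdict: the first failing condition is dual_feasibility -> dual.

dual


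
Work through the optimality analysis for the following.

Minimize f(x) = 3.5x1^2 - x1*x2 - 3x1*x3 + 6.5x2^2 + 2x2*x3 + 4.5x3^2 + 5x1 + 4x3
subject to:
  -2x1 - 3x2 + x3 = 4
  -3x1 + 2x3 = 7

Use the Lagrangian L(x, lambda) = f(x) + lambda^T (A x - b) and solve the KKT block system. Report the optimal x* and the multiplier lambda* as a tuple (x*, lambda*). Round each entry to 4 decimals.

Form the Lagrangian:
  L(x, lambda) = (1/2) x^T Q x + c^T x + lambda^T (A x - b)
Stationarity (grad_x L = 0): Q x + c + A^T lambda = 0.
Primal feasibility: A x = b.

This gives the KKT block system:
  [ Q   A^T ] [ x     ]   [-c ]
  [ A    0  ] [ lambda ] = [ b ]

Solving the linear system:
  x*      = (-2.5975, 0.2663, -0.3963)
  lambda* = (1.7554, -5.257)
  f(x*)   = 7.6022

x* = (-2.5975, 0.2663, -0.3963), lambda* = (1.7554, -5.257)


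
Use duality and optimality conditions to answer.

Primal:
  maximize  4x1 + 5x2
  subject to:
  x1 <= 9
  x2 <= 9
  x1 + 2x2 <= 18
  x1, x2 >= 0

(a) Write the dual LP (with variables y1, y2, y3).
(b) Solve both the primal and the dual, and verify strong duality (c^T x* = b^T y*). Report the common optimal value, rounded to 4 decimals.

The standard primal-dual pair for 'max c^T x s.t. A x <= b, x >= 0' is:
  Dual:  min b^T y  s.t.  A^T y >= c,  y >= 0.

So the dual LP is:
  minimize  9y1 + 9y2 + 18y3
  subject to:
    y1 + y3 >= 4
    y2 + 2y3 >= 5
    y1, y2, y3 >= 0

Solving the primal: x* = (9, 4.5).
  primal value c^T x* = 58.5.
Solving the dual: y* = (1.5, 0, 2.5).
  dual value b^T y* = 58.5.
Strong duality: c^T x* = b^T y*. Confirmed.

58.5


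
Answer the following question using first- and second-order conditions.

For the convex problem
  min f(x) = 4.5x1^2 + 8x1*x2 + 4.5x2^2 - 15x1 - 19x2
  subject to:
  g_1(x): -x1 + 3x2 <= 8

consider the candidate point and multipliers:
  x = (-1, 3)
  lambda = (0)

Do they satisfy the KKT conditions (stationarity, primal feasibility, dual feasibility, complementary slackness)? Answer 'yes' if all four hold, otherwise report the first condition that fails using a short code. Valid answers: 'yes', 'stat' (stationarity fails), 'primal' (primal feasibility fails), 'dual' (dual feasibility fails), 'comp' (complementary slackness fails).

Gradient of f: grad f(x) = Q x + c = (0, 0)
Constraint values g_i(x) = a_i^T x - b_i:
  g_1((-1, 3)) = 2
Stationarity residual: grad f(x) + sum_i lambda_i a_i = (0, 0)
  -> stationarity OK
Primal feasibility (all g_i <= 0): FAILS
Dual feasibility (all lambda_i >= 0): OK
Complementary slackness (lambda_i * g_i(x) = 0 for all i): OK

Verdict: the first failing condition is primal_feasibility -> primal.

primal


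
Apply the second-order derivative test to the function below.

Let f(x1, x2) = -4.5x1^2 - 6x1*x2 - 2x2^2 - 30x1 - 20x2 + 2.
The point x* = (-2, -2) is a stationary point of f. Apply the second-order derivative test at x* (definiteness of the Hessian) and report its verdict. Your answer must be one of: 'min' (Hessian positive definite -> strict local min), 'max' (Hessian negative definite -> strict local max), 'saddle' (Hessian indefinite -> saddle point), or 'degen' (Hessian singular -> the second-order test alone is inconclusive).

Compute the Hessian H = grad^2 f:
  H = [[-9, -6], [-6, -4]]
Verify stationarity: grad f(x*) = H x* + g = (0, 0).
Eigenvalues of H: -13, 0.
H has a zero eigenvalue (singular; negative semidefinite but not definite), so H is neither positive definite, negative definite, nor indefinite. The second-order test alone is inconclusive -> degen.
(Indeed, f is constant along the null direction of H through x*, so x* is not a strict local extremum.)

degen


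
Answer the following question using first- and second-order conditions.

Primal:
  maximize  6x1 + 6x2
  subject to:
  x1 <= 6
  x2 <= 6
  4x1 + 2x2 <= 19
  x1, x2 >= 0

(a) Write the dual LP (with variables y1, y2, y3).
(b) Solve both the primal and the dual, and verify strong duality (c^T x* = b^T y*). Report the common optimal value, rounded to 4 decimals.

The standard primal-dual pair for 'max c^T x s.t. A x <= b, x >= 0' is:
  Dual:  min b^T y  s.t.  A^T y >= c,  y >= 0.

So the dual LP is:
  minimize  6y1 + 6y2 + 19y3
  subject to:
    y1 + 4y3 >= 6
    y2 + 2y3 >= 6
    y1, y2, y3 >= 0

Solving the primal: x* = (1.75, 6).
  primal value c^T x* = 46.5.
Solving the dual: y* = (0, 3, 1.5).
  dual value b^T y* = 46.5.
Strong duality: c^T x* = b^T y*. Confirmed.

46.5


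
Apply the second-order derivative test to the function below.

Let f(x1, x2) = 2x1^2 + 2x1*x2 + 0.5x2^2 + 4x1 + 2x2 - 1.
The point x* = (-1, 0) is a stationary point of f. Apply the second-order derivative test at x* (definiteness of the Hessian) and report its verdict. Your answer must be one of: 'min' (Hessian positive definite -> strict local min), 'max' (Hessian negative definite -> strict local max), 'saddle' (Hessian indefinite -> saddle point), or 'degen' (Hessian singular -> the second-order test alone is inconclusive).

Compute the Hessian H = grad^2 f:
  H = [[4, 2], [2, 1]]
Verify stationarity: grad f(x*) = H x* + g = (0, 0).
Eigenvalues of H: 0, 5.
H has a zero eigenvalue (singular; positive semidefinite but not definite), so H is neither positive definite, negative definite, nor indefinite. The second-order test alone is inconclusive -> degen.
(Indeed, f is constant along the null direction of H through x*, so x* is not a strict local extremum.)

degen


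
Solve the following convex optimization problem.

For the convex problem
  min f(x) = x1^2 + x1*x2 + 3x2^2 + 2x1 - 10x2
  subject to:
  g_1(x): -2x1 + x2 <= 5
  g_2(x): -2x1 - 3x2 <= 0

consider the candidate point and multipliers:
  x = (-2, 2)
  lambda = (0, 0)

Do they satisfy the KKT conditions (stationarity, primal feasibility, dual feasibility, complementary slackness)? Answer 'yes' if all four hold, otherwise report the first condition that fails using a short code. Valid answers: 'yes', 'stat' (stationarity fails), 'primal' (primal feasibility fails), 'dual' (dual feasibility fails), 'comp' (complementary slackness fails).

Gradient of f: grad f(x) = Q x + c = (0, 0)
Constraint values g_i(x) = a_i^T x - b_i:
  g_1((-2, 2)) = 1
  g_2((-2, 2)) = -2
Stationarity residual: grad f(x) + sum_i lambda_i a_i = (0, 0)
  -> stationarity OK
Primal feasibility (all g_i <= 0): FAILS
Dual feasibility (all lambda_i >= 0): OK
Complementary slackness (lambda_i * g_i(x) = 0 for all i): OK

Verdict: the first failing condition is primal_feasibility -> primal.

primal


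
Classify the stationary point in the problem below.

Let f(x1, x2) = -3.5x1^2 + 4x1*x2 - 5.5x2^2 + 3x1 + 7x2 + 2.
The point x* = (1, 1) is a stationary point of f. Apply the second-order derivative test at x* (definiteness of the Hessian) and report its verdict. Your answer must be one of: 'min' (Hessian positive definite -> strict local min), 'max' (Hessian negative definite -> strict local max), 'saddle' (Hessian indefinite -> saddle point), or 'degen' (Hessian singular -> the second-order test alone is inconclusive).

Compute the Hessian H = grad^2 f:
  H = [[-7, 4], [4, -11]]
Verify stationarity: grad f(x*) = H x* + g = (0, 0).
Eigenvalues of H: -13.4721, -4.5279.
Both eigenvalues < 0, so H is negative definite -> x* is a strict local max.

max


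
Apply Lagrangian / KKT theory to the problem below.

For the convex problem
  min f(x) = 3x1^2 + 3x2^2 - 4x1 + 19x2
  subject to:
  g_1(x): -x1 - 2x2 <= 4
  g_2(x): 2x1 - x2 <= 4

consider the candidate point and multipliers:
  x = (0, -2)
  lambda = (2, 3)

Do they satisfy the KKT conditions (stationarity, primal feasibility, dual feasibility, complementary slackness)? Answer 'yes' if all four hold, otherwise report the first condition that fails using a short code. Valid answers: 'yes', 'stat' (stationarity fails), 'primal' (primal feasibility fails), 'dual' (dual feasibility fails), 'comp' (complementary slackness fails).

Gradient of f: grad f(x) = Q x + c = (-4, 7)
Constraint values g_i(x) = a_i^T x - b_i:
  g_1((0, -2)) = 0
  g_2((0, -2)) = -2
Stationarity residual: grad f(x) + sum_i lambda_i a_i = (0, 0)
  -> stationarity OK
Primal feasibility (all g_i <= 0): OK
Dual feasibility (all lambda_i >= 0): OK
Complementary slackness (lambda_i * g_i(x) = 0 for all i): FAILS

Verdict: the first failing condition is complementary_slackness -> comp.

comp


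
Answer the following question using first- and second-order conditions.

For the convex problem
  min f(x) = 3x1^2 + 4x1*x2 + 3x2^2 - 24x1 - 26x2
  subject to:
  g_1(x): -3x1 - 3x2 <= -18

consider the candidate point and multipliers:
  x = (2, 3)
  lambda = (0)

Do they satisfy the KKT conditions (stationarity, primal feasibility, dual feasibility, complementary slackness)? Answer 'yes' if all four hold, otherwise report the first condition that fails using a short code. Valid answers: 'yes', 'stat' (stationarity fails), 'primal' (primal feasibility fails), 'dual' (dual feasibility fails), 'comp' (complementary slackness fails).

Gradient of f: grad f(x) = Q x + c = (0, 0)
Constraint values g_i(x) = a_i^T x - b_i:
  g_1((2, 3)) = 3
Stationarity residual: grad f(x) + sum_i lambda_i a_i = (0, 0)
  -> stationarity OK
Primal feasibility (all g_i <= 0): FAILS
Dual feasibility (all lambda_i >= 0): OK
Complementary slackness (lambda_i * g_i(x) = 0 for all i): OK

Verdict: the first failing condition is primal_feasibility -> primal.

primal


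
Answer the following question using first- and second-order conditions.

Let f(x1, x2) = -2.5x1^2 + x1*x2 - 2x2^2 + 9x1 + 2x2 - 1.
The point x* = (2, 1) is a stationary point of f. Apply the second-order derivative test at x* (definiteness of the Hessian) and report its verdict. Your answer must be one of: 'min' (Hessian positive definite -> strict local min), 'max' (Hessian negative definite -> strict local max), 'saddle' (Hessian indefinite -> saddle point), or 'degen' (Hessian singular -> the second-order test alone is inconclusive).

Compute the Hessian H = grad^2 f:
  H = [[-5, 1], [1, -4]]
Verify stationarity: grad f(x*) = H x* + g = (0, 0).
Eigenvalues of H: -5.618, -3.382.
Both eigenvalues < 0, so H is negative definite -> x* is a strict local max.

max


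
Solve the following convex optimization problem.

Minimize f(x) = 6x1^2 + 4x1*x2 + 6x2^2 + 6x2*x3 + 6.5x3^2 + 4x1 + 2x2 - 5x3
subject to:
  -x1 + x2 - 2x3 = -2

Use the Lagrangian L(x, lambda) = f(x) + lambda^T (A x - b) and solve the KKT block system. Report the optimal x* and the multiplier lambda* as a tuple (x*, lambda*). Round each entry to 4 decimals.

Form the Lagrangian:
  L(x, lambda) = (1/2) x^T Q x + c^T x + lambda^T (A x - b)
Stationarity (grad_x L = 0): Q x + c + A^T lambda = 0.
Primal feasibility: A x = b.

This gives the KKT block system:
  [ Q   A^T ] [ x     ]   [-c ]
  [ A    0  ] [ lambda ] = [ b ]

Solving the linear system:
  x*      = (-0.0846, -0.5737, 0.7555)
  lambda* = (0.6897)
  f(x*)   = -1.942

x* = (-0.0846, -0.5737, 0.7555), lambda* = (0.6897)


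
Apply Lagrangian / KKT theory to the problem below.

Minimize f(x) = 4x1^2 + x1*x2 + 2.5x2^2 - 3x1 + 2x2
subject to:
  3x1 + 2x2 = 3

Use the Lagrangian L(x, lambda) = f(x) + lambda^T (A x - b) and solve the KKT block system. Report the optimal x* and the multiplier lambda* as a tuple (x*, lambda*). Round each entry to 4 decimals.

Form the Lagrangian:
  L(x, lambda) = (1/2) x^T Q x + c^T x + lambda^T (A x - b)
Stationarity (grad_x L = 0): Q x + c + A^T lambda = 0.
Primal feasibility: A x = b.

This gives the KKT block system:
  [ Q   A^T ] [ x     ]   [-c ]
  [ A    0  ] [ lambda ] = [ b ]

Solving the linear system:
  x*      = (0.9692, 0.0462)
  lambda* = (-1.6)
  f(x*)   = 0.9923

x* = (0.9692, 0.0462), lambda* = (-1.6)


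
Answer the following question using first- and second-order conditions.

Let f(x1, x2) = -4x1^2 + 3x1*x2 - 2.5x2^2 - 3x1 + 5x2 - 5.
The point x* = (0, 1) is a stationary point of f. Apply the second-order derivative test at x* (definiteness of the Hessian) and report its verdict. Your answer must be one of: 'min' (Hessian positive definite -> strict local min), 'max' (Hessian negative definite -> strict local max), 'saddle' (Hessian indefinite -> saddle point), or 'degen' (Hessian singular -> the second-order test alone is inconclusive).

Compute the Hessian H = grad^2 f:
  H = [[-8, 3], [3, -5]]
Verify stationarity: grad f(x*) = H x* + g = (0, 0).
Eigenvalues of H: -9.8541, -3.1459.
Both eigenvalues < 0, so H is negative definite -> x* is a strict local max.

max


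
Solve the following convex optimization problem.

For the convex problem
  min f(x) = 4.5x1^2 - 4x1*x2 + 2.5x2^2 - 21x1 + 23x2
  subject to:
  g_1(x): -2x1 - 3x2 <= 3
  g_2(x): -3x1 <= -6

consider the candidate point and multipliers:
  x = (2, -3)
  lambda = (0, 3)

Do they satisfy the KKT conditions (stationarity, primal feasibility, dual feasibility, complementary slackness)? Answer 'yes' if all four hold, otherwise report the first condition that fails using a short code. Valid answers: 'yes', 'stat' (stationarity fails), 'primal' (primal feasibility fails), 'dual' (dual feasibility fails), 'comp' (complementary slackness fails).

Gradient of f: grad f(x) = Q x + c = (9, 0)
Constraint values g_i(x) = a_i^T x - b_i:
  g_1((2, -3)) = 2
  g_2((2, -3)) = 0
Stationarity residual: grad f(x) + sum_i lambda_i a_i = (0, 0)
  -> stationarity OK
Primal feasibility (all g_i <= 0): FAILS
Dual feasibility (all lambda_i >= 0): OK
Complementary slackness (lambda_i * g_i(x) = 0 for all i): OK

Verdict: the first failing condition is primal_feasibility -> primal.

primal


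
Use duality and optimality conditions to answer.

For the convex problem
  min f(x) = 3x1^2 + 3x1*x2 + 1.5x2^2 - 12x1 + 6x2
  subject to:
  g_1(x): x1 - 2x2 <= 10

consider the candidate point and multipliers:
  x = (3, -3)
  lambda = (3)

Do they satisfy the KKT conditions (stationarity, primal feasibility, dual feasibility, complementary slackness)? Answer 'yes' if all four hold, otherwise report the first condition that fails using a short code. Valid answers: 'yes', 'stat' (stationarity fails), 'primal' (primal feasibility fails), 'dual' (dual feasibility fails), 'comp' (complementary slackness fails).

Gradient of f: grad f(x) = Q x + c = (-3, 6)
Constraint values g_i(x) = a_i^T x - b_i:
  g_1((3, -3)) = -1
Stationarity residual: grad f(x) + sum_i lambda_i a_i = (0, 0)
  -> stationarity OK
Primal feasibility (all g_i <= 0): OK
Dual feasibility (all lambda_i >= 0): OK
Complementary slackness (lambda_i * g_i(x) = 0 for all i): FAILS

Verdict: the first failing condition is complementary_slackness -> comp.

comp


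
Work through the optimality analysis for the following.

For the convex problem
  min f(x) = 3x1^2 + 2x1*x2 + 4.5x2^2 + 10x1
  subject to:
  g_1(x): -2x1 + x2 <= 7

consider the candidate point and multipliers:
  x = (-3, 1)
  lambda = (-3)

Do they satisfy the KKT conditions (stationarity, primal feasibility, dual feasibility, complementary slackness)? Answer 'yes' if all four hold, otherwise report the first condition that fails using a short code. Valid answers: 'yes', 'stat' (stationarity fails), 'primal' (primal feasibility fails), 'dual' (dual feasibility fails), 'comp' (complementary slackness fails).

Gradient of f: grad f(x) = Q x + c = (-6, 3)
Constraint values g_i(x) = a_i^T x - b_i:
  g_1((-3, 1)) = 0
Stationarity residual: grad f(x) + sum_i lambda_i a_i = (0, 0)
  -> stationarity OK
Primal feasibility (all g_i <= 0): OK
Dual feasibility (all lambda_i >= 0): FAILS
Complementary slackness (lambda_i * g_i(x) = 0 for all i): OK

Verdict: the first failing condition is dual_feasibility -> dual.

dual


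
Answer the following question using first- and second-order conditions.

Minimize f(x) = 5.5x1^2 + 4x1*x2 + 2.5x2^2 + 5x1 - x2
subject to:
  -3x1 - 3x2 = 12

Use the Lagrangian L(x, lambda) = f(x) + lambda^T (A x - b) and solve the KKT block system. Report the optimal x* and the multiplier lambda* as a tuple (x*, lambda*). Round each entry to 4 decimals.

Form the Lagrangian:
  L(x, lambda) = (1/2) x^T Q x + c^T x + lambda^T (A x - b)
Stationarity (grad_x L = 0): Q x + c + A^T lambda = 0.
Primal feasibility: A x = b.

This gives the KKT block system:
  [ Q   A^T ] [ x     ]   [-c ]
  [ A    0  ] [ lambda ] = [ b ]

Solving the linear system:
  x*      = (-1.25, -2.75)
  lambda* = (-6.5833)
  f(x*)   = 37.75

x* = (-1.25, -2.75), lambda* = (-6.5833)


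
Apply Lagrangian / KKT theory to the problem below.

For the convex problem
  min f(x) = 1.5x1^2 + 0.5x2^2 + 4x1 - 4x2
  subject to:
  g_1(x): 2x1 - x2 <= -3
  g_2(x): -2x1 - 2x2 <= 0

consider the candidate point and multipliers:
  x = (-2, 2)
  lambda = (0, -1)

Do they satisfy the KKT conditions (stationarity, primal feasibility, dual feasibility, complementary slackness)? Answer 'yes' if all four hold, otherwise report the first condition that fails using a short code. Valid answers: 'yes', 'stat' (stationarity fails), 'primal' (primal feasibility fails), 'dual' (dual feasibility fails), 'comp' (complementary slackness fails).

Gradient of f: grad f(x) = Q x + c = (-2, -2)
Constraint values g_i(x) = a_i^T x - b_i:
  g_1((-2, 2)) = -3
  g_2((-2, 2)) = 0
Stationarity residual: grad f(x) + sum_i lambda_i a_i = (0, 0)
  -> stationarity OK
Primal feasibility (all g_i <= 0): OK
Dual feasibility (all lambda_i >= 0): FAILS
Complementary slackness (lambda_i * g_i(x) = 0 for all i): OK

Verdict: the first failing condition is dual_feasibility -> dual.

dual


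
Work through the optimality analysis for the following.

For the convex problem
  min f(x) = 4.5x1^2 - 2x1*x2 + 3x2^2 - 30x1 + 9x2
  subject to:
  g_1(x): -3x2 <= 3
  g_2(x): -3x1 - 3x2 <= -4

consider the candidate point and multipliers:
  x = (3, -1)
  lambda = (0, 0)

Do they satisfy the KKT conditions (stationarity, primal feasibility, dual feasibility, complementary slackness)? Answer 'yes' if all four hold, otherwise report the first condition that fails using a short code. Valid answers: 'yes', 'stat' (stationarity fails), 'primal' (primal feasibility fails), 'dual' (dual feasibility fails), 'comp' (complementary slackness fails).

Gradient of f: grad f(x) = Q x + c = (-1, -3)
Constraint values g_i(x) = a_i^T x - b_i:
  g_1((3, -1)) = 0
  g_2((3, -1)) = -2
Stationarity residual: grad f(x) + sum_i lambda_i a_i = (-1, -3)
  -> stationarity FAILS
Primal feasibility (all g_i <= 0): OK
Dual feasibility (all lambda_i >= 0): OK
Complementary slackness (lambda_i * g_i(x) = 0 for all i): OK

Verdict: the first failing condition is stationarity -> stat.

stat


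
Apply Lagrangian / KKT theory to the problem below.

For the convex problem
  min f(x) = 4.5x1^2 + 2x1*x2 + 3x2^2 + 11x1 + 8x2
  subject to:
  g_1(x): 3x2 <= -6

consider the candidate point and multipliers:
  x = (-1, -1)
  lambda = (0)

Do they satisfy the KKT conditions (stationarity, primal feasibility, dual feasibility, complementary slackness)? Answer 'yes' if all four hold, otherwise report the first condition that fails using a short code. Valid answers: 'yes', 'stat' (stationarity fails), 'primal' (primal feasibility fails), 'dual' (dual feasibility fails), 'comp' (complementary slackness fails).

Gradient of f: grad f(x) = Q x + c = (0, 0)
Constraint values g_i(x) = a_i^T x - b_i:
  g_1((-1, -1)) = 3
Stationarity residual: grad f(x) + sum_i lambda_i a_i = (0, 0)
  -> stationarity OK
Primal feasibility (all g_i <= 0): FAILS
Dual feasibility (all lambda_i >= 0): OK
Complementary slackness (lambda_i * g_i(x) = 0 for all i): OK

Verdict: the first failing condition is primal_feasibility -> primal.

primal
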